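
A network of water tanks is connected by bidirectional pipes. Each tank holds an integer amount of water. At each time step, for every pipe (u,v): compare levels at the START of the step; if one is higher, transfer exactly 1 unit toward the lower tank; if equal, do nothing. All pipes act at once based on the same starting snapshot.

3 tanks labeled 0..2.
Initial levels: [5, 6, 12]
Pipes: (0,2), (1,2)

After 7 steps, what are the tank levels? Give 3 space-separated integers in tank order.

Answer: 8 8 7

Derivation:
Step 1: flows [2->0,2->1] -> levels [6 7 10]
Step 2: flows [2->0,2->1] -> levels [7 8 8]
Step 3: flows [2->0,1=2] -> levels [8 8 7]
Step 4: flows [0->2,1->2] -> levels [7 7 9]
Step 5: flows [2->0,2->1] -> levels [8 8 7]
  -> period-2 cycle: step 5 state = step 3 state
  -> state at step 7: (7-3) mod 2 = 0, same as step 3 -> [8 8 7]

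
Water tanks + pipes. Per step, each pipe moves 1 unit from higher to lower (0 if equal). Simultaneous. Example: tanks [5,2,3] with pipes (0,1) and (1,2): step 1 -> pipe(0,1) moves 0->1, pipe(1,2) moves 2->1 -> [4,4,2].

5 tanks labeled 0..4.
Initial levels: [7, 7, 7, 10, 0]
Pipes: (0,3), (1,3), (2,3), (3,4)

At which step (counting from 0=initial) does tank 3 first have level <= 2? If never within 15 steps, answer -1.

Answer: -1

Derivation:
Step 1: flows [3->0,3->1,3->2,3->4] -> levels [8 8 8 6 1]
Step 2: flows [0->3,1->3,2->3,3->4] -> levels [7 7 7 8 2]
Step 3: flows [3->0,3->1,3->2,3->4] -> levels [8 8 8 4 3]
Step 4: flows [0->3,1->3,2->3,3->4] -> levels [7 7 7 6 4]
Step 5: flows [0->3,1->3,2->3,3->4] -> levels [6 6 6 8 5]
Step 6: flows [3->0,3->1,3->2,3->4] -> levels [7 7 7 4 6]
Step 7: flows [0->3,1->3,2->3,4->3] -> levels [6 6 6 8 5]
  -> period-2 cycle (repeats step 5); tank 3 never drops to <=2
Tank 3 never reaches <=2 within 15 steps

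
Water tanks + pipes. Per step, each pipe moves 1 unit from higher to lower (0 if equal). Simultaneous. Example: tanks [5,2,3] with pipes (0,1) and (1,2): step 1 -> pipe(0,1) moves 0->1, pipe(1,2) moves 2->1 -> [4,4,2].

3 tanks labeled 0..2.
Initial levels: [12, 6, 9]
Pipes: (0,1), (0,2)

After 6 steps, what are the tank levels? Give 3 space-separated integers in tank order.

Step 1: flows [0->1,0->2] -> levels [10 7 10]
Step 2: flows [0->1,0=2] -> levels [9 8 10]
Step 3: flows [0->1,2->0] -> levels [9 9 9]
Step 4: flows [0=1,0=2] -> levels [9 9 9]
  -> stable; steps 5..6 unchanged -> [9 9 9]

Answer: 9 9 9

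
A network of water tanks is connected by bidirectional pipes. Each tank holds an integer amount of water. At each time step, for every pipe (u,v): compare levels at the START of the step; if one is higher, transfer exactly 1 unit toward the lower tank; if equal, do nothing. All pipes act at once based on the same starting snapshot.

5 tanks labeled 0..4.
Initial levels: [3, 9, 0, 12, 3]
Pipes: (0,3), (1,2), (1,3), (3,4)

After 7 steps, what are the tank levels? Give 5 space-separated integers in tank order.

Step 1: flows [3->0,1->2,3->1,3->4] -> levels [4 9 1 9 4]
Step 2: flows [3->0,1->2,1=3,3->4] -> levels [5 8 2 7 5]
Step 3: flows [3->0,1->2,1->3,3->4] -> levels [6 6 3 6 6]
Step 4: flows [0=3,1->2,1=3,3=4] -> levels [6 5 4 6 6]
Step 5: flows [0=3,1->2,3->1,3=4] -> levels [6 5 5 5 6]
Step 6: flows [0->3,1=2,1=3,4->3] -> levels [5 5 5 7 5]
Step 7: flows [3->0,1=2,3->1,3->4] -> levels [6 6 5 4 6]

Answer: 6 6 5 4 6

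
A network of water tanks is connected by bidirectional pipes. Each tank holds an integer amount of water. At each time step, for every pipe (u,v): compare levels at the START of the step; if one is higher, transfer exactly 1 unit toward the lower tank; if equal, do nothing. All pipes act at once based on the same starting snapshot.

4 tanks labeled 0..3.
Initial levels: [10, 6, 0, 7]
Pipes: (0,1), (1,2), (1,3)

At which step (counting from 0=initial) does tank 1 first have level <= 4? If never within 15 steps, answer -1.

Step 1: flows [0->1,1->2,3->1] -> levels [9 7 1 6]
Step 2: flows [0->1,1->2,1->3] -> levels [8 6 2 7]
Step 3: flows [0->1,1->2,3->1] -> levels [7 7 3 6]
Step 4: flows [0=1,1->2,1->3] -> levels [7 5 4 7]
Step 5: flows [0->1,1->2,3->1] -> levels [6 6 5 6]
Step 6: flows [0=1,1->2,1=3] -> levels [6 5 6 6]
Step 7: flows [0->1,2->1,3->1] -> levels [5 8 5 5]
Step 8: flows [1->0,1->2,1->3] -> levels [6 5 6 6]
  -> period-2 cycle (repeats step 6); tank 1 never drops to <=4
Tank 1 never reaches <=4 within 15 steps

Answer: -1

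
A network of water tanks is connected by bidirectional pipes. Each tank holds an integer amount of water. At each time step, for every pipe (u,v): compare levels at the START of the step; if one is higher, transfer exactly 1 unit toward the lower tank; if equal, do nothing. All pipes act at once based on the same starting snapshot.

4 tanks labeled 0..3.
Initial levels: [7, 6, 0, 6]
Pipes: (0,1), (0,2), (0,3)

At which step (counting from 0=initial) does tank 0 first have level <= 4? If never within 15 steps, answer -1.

Answer: 1

Derivation:
Step 1: flows [0->1,0->2,0->3] -> levels [4 7 1 7]
Tank 0 first reaches <=4 at step 1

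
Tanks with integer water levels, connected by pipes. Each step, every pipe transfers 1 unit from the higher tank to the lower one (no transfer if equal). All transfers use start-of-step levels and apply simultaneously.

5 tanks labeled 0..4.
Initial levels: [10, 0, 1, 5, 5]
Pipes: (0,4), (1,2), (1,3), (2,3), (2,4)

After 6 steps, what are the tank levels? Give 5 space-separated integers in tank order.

Answer: 5 3 6 3 4

Derivation:
Step 1: flows [0->4,2->1,3->1,3->2,4->2] -> levels [9 2 2 3 5]
Step 2: flows [0->4,1=2,3->1,3->2,4->2] -> levels [8 3 4 1 5]
Step 3: flows [0->4,2->1,1->3,2->3,4->2] -> levels [7 3 3 3 5]
Step 4: flows [0->4,1=2,1=3,2=3,4->2] -> levels [6 3 4 3 5]
Step 5: flows [0->4,2->1,1=3,2->3,4->2] -> levels [5 4 3 4 5]
Step 6: flows [0=4,1->2,1=3,3->2,4->2] -> levels [5 3 6 3 4]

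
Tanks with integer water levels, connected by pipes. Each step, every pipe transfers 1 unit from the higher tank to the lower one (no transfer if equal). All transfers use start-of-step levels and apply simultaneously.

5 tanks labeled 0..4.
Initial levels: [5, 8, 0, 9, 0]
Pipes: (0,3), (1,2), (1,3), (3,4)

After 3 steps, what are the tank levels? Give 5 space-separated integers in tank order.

Answer: 6 5 3 5 3

Derivation:
Step 1: flows [3->0,1->2,3->1,3->4] -> levels [6 8 1 6 1]
Step 2: flows [0=3,1->2,1->3,3->4] -> levels [6 6 2 6 2]
Step 3: flows [0=3,1->2,1=3,3->4] -> levels [6 5 3 5 3]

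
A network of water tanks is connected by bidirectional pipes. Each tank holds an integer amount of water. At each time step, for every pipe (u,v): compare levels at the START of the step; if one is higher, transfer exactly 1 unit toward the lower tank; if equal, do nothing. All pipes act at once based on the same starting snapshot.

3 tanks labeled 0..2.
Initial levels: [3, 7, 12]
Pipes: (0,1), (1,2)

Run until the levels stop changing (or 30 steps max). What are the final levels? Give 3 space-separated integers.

Step 1: flows [1->0,2->1] -> levels [4 7 11]
Step 2: flows [1->0,2->1] -> levels [5 7 10]
Step 3: flows [1->0,2->1] -> levels [6 7 9]
Step 4: flows [1->0,2->1] -> levels [7 7 8]
Step 5: flows [0=1,2->1] -> levels [7 8 7]
Step 6: flows [1->0,1->2] -> levels [8 6 8]
Step 7: flows [0->1,2->1] -> levels [7 8 7]
  -> period-2 cycle: step 7 state = step 5 state; never stabilizes
  -> state at step 30: (30-5) mod 2 = 1, same as step 6 -> [8 6 8]

Answer: 8 6 8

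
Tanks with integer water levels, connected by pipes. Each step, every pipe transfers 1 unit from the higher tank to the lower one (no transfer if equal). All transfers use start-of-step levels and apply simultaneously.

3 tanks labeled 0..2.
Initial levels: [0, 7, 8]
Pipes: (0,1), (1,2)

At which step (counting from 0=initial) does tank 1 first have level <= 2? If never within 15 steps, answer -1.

Step 1: flows [1->0,2->1] -> levels [1 7 7]
Step 2: flows [1->0,1=2] -> levels [2 6 7]
Step 3: flows [1->0,2->1] -> levels [3 6 6]
Step 4: flows [1->0,1=2] -> levels [4 5 6]
Step 5: flows [1->0,2->1] -> levels [5 5 5]
Step 6: flows [0=1,1=2] -> levels [5 5 5]
  -> stable; tank 1 stays at 5 > 2
Tank 1 never reaches <=2 within 15 steps

Answer: -1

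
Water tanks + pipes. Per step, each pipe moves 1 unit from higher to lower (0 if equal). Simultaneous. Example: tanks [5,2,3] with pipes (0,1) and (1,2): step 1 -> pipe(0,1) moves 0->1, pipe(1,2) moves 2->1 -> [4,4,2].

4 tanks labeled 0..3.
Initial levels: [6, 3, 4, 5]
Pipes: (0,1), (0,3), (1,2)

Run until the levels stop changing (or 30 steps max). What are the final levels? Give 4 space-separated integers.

Step 1: flows [0->1,0->3,2->1] -> levels [4 5 3 6]
Step 2: flows [1->0,3->0,1->2] -> levels [6 3 4 5]
  -> period-2 cycle: step 2 state = step 0 state; never stabilizes
  -> state at step 30: (30-0) mod 2 = 0, same as step 0 -> [6 3 4 5]

Answer: 6 3 4 5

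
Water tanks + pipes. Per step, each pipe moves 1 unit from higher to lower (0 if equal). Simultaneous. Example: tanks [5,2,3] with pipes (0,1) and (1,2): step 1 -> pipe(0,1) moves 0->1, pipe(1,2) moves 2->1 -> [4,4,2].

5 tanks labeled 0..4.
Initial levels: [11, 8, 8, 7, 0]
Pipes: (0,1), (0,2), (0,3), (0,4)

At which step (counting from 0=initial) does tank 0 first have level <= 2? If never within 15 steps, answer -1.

Answer: -1

Derivation:
Step 1: flows [0->1,0->2,0->3,0->4] -> levels [7 9 9 8 1]
Step 2: flows [1->0,2->0,3->0,0->4] -> levels [9 8 8 7 2]
Step 3: flows [0->1,0->2,0->3,0->4] -> levels [5 9 9 8 3]
Step 4: flows [1->0,2->0,3->0,0->4] -> levels [7 8 8 7 4]
Step 5: flows [1->0,2->0,0=3,0->4] -> levels [8 7 7 7 5]
Step 6: flows [0->1,0->2,0->3,0->4] -> levels [4 8 8 8 6]
Step 7: flows [1->0,2->0,3->0,4->0] -> levels [8 7 7 7 5]
  -> period-2 cycle (repeats step 5); tank 0 never drops to <=2
Tank 0 never reaches <=2 within 15 steps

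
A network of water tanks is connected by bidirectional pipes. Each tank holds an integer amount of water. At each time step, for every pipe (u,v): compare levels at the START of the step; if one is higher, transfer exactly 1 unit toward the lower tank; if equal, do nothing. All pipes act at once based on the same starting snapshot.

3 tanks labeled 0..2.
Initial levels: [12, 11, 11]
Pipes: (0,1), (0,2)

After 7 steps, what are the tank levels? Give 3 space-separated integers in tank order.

Answer: 10 12 12

Derivation:
Step 1: flows [0->1,0->2] -> levels [10 12 12]
Step 2: flows [1->0,2->0] -> levels [12 11 11]
  -> period-2 cycle: step 2 state = step 0 state
  -> state at step 7: (7-0) mod 2 = 1, same as step 1 -> [10 12 12]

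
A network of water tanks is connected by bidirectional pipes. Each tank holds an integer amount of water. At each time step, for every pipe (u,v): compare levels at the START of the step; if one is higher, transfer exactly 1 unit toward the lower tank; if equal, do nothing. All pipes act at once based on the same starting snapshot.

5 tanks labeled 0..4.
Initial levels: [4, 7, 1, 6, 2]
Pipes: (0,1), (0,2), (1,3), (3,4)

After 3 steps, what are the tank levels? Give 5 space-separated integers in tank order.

Answer: 4 3 4 5 4

Derivation:
Step 1: flows [1->0,0->2,1->3,3->4] -> levels [4 5 2 6 3]
Step 2: flows [1->0,0->2,3->1,3->4] -> levels [4 5 3 4 4]
Step 3: flows [1->0,0->2,1->3,3=4] -> levels [4 3 4 5 4]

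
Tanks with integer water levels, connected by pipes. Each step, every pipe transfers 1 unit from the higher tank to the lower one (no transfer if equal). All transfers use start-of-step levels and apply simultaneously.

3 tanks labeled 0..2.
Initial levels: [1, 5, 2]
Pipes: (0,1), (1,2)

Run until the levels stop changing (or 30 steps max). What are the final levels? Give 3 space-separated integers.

Answer: 3 2 3

Derivation:
Step 1: flows [1->0,1->2] -> levels [2 3 3]
Step 2: flows [1->0,1=2] -> levels [3 2 3]
Step 3: flows [0->1,2->1] -> levels [2 4 2]
Step 4: flows [1->0,1->2] -> levels [3 2 3]
  -> period-2 cycle: step 4 state = step 2 state; never stabilizes
  -> state at step 30: (30-2) mod 2 = 0, same as step 2 -> [3 2 3]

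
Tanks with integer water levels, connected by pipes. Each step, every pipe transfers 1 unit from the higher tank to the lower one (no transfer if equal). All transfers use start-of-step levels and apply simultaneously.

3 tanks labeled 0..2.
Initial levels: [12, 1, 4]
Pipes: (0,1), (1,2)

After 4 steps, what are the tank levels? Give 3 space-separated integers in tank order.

Answer: 8 5 4

Derivation:
Step 1: flows [0->1,2->1] -> levels [11 3 3]
Step 2: flows [0->1,1=2] -> levels [10 4 3]
Step 3: flows [0->1,1->2] -> levels [9 4 4]
Step 4: flows [0->1,1=2] -> levels [8 5 4]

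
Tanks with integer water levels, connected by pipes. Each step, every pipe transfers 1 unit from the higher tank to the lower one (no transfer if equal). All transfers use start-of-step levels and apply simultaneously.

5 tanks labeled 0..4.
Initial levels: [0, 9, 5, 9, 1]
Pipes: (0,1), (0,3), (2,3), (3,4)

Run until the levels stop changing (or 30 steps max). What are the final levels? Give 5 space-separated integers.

Step 1: flows [1->0,3->0,3->2,3->4] -> levels [2 8 6 6 2]
Step 2: flows [1->0,3->0,2=3,3->4] -> levels [4 7 6 4 3]
Step 3: flows [1->0,0=3,2->3,3->4] -> levels [5 6 5 4 4]
Step 4: flows [1->0,0->3,2->3,3=4] -> levels [5 5 4 6 4]
Step 5: flows [0=1,3->0,3->2,3->4] -> levels [6 5 5 3 5]
Step 6: flows [0->1,0->3,2->3,4->3] -> levels [4 6 4 6 4]
Step 7: flows [1->0,3->0,3->2,3->4] -> levels [6 5 5 3 5]
  -> period-2 cycle: step 7 state = step 5 state; never stabilizes
  -> state at step 30: (30-5) mod 2 = 1, same as step 6 -> [4 6 4 6 4]

Answer: 4 6 4 6 4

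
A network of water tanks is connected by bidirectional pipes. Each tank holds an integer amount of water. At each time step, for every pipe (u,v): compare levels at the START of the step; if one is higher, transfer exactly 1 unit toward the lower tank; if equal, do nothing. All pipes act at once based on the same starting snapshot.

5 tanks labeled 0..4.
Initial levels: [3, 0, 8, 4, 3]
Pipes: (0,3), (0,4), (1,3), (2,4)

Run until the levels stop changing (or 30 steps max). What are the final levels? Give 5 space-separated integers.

Answer: 5 3 5 2 3

Derivation:
Step 1: flows [3->0,0=4,3->1,2->4] -> levels [4 1 7 2 4]
Step 2: flows [0->3,0=4,3->1,2->4] -> levels [3 2 6 2 5]
Step 3: flows [0->3,4->0,1=3,2->4] -> levels [3 2 5 3 5]
Step 4: flows [0=3,4->0,3->1,2=4] -> levels [4 3 5 2 4]
Step 5: flows [0->3,0=4,1->3,2->4] -> levels [3 2 4 4 5]
Step 6: flows [3->0,4->0,3->1,4->2] -> levels [5 3 5 2 3]
Step 7: flows [0->3,0->4,1->3,2->4] -> levels [3 2 4 4 5]
  -> period-2 cycle: step 7 state = step 5 state; never stabilizes
  -> state at step 30: (30-5) mod 2 = 1, same as step 6 -> [5 3 5 2 3]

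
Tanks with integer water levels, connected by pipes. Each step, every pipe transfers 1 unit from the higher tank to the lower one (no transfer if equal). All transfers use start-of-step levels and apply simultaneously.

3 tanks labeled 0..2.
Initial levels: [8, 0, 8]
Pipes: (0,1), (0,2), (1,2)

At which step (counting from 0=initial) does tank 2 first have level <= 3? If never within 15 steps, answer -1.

Answer: -1

Derivation:
Step 1: flows [0->1,0=2,2->1] -> levels [7 2 7]
Step 2: flows [0->1,0=2,2->1] -> levels [6 4 6]
Step 3: flows [0->1,0=2,2->1] -> levels [5 6 5]
Step 4: flows [1->0,0=2,1->2] -> levels [6 4 6]
  -> period-2 cycle (repeats step 2); tank 2 never drops to <=3
Tank 2 never reaches <=3 within 15 steps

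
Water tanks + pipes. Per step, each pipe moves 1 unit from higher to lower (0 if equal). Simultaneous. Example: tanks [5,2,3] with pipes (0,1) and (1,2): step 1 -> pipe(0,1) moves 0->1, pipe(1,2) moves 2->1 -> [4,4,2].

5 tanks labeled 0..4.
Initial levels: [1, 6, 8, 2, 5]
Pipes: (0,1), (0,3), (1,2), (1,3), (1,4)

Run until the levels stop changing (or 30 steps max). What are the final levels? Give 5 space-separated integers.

Answer: 4 3 5 5 5

Derivation:
Step 1: flows [1->0,3->0,2->1,1->3,1->4] -> levels [3 4 7 2 6]
Step 2: flows [1->0,0->3,2->1,1->3,4->1] -> levels [3 4 6 4 5]
Step 3: flows [1->0,3->0,2->1,1=3,4->1] -> levels [5 5 5 3 4]
Step 4: flows [0=1,0->3,1=2,1->3,1->4] -> levels [4 3 5 5 5]
Step 5: flows [0->1,3->0,2->1,3->1,4->1] -> levels [4 7 4 3 4]
Step 6: flows [1->0,0->3,1->2,1->3,1->4] -> levels [4 3 5 5 5]
  -> period-2 cycle: step 6 state = step 4 state; never stabilizes
  -> state at step 30: (30-4) mod 2 = 0, same as step 4 -> [4 3 5 5 5]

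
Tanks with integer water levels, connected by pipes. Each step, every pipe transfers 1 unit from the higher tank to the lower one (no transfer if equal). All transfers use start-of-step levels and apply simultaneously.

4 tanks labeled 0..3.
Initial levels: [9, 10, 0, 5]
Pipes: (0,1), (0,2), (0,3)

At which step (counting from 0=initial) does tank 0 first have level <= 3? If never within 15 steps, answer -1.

Answer: -1

Derivation:
Step 1: flows [1->0,0->2,0->3] -> levels [8 9 1 6]
Step 2: flows [1->0,0->2,0->3] -> levels [7 8 2 7]
Step 3: flows [1->0,0->2,0=3] -> levels [7 7 3 7]
Step 4: flows [0=1,0->2,0=3] -> levels [6 7 4 7]
Step 5: flows [1->0,0->2,3->0] -> levels [7 6 5 6]
Step 6: flows [0->1,0->2,0->3] -> levels [4 7 6 7]
Step 7: flows [1->0,2->0,3->0] -> levels [7 6 5 6]
  -> period-2 cycle (repeats step 5); tank 0 never drops to <=3
Tank 0 never reaches <=3 within 15 steps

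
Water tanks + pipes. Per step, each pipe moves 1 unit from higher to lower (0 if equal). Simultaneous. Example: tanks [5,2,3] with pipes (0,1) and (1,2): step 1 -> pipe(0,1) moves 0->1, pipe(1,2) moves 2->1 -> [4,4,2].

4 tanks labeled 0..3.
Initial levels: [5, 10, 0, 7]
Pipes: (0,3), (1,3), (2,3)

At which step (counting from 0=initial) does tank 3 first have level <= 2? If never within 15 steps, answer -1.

Step 1: flows [3->0,1->3,3->2] -> levels [6 9 1 6]
Step 2: flows [0=3,1->3,3->2] -> levels [6 8 2 6]
Step 3: flows [0=3,1->3,3->2] -> levels [6 7 3 6]
Step 4: flows [0=3,1->3,3->2] -> levels [6 6 4 6]
Step 5: flows [0=3,1=3,3->2] -> levels [6 6 5 5]
Step 6: flows [0->3,1->3,2=3] -> levels [5 5 5 7]
Step 7: flows [3->0,3->1,3->2] -> levels [6 6 6 4]
Step 8: flows [0->3,1->3,2->3] -> levels [5 5 5 7]
  -> period-2 cycle (repeats step 6); tank 3 never drops to <=2
Tank 3 never reaches <=2 within 15 steps

Answer: -1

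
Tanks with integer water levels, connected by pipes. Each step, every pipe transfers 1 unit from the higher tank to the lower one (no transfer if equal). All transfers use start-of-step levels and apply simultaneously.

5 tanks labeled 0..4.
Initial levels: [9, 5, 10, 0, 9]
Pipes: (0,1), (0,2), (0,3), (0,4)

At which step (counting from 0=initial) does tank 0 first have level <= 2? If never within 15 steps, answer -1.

Step 1: flows [0->1,2->0,0->3,0=4] -> levels [8 6 9 1 9]
Step 2: flows [0->1,2->0,0->3,4->0] -> levels [8 7 8 2 8]
Step 3: flows [0->1,0=2,0->3,0=4] -> levels [6 8 8 3 8]
Step 4: flows [1->0,2->0,0->3,4->0] -> levels [8 7 7 4 7]
Step 5: flows [0->1,0->2,0->3,0->4] -> levels [4 8 8 5 8]
Step 6: flows [1->0,2->0,3->0,4->0] -> levels [8 7 7 4 7]
  -> period-2 cycle (repeats step 4); tank 0 never drops to <=2
Tank 0 never reaches <=2 within 15 steps

Answer: -1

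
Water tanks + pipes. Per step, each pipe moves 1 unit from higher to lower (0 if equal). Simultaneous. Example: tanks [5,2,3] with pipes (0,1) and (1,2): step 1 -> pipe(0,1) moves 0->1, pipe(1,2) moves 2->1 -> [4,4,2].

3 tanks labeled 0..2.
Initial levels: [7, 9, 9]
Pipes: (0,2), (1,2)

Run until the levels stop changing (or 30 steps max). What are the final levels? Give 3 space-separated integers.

Step 1: flows [2->0,1=2] -> levels [8 9 8]
Step 2: flows [0=2,1->2] -> levels [8 8 9]
Step 3: flows [2->0,2->1] -> levels [9 9 7]
Step 4: flows [0->2,1->2] -> levels [8 8 9]
  -> period-2 cycle: step 4 state = step 2 state; never stabilizes
  -> state at step 30: (30-2) mod 2 = 0, same as step 2 -> [8 8 9]

Answer: 8 8 9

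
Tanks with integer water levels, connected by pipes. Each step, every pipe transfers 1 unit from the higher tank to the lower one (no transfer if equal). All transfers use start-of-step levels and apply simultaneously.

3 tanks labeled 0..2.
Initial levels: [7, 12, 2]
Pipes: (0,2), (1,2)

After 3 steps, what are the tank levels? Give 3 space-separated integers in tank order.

Step 1: flows [0->2,1->2] -> levels [6 11 4]
Step 2: flows [0->2,1->2] -> levels [5 10 6]
Step 3: flows [2->0,1->2] -> levels [6 9 6]

Answer: 6 9 6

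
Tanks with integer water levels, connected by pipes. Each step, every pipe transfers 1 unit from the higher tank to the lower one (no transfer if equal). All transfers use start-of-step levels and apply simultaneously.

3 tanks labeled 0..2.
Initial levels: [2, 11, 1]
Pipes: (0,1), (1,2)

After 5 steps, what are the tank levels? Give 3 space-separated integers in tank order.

Step 1: flows [1->0,1->2] -> levels [3 9 2]
Step 2: flows [1->0,1->2] -> levels [4 7 3]
Step 3: flows [1->0,1->2] -> levels [5 5 4]
Step 4: flows [0=1,1->2] -> levels [5 4 5]
Step 5: flows [0->1,2->1] -> levels [4 6 4]

Answer: 4 6 4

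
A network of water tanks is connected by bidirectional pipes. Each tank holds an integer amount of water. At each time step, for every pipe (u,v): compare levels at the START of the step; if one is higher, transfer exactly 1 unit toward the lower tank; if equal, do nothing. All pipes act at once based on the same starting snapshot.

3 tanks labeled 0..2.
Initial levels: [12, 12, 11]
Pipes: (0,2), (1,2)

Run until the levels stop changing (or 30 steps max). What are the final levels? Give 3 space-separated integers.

Step 1: flows [0->2,1->2] -> levels [11 11 13]
Step 2: flows [2->0,2->1] -> levels [12 12 11]
  -> period-2 cycle: step 2 state = step 0 state; never stabilizes
  -> state at step 30: (30-0) mod 2 = 0, same as step 0 -> [12 12 11]

Answer: 12 12 11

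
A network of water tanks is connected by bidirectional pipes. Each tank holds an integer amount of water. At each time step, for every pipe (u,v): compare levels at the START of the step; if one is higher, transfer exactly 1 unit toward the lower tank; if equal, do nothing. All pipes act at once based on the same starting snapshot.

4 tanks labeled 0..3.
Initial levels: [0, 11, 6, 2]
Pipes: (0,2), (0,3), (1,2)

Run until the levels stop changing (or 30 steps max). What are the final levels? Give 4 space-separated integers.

Answer: 4 4 6 5

Derivation:
Step 1: flows [2->0,3->0,1->2] -> levels [2 10 6 1]
Step 2: flows [2->0,0->3,1->2] -> levels [2 9 6 2]
Step 3: flows [2->0,0=3,1->2] -> levels [3 8 6 2]
Step 4: flows [2->0,0->3,1->2] -> levels [3 7 6 3]
Step 5: flows [2->0,0=3,1->2] -> levels [4 6 6 3]
Step 6: flows [2->0,0->3,1=2] -> levels [4 6 5 4]
Step 7: flows [2->0,0=3,1->2] -> levels [5 5 5 4]
Step 8: flows [0=2,0->3,1=2] -> levels [4 5 5 5]
Step 9: flows [2->0,3->0,1=2] -> levels [6 5 4 4]
Step 10: flows [0->2,0->3,1->2] -> levels [4 4 6 5]
Step 11: flows [2->0,3->0,2->1] -> levels [6 5 4 4]
  -> period-2 cycle: step 11 state = step 9 state; never stabilizes
  -> state at step 30: (30-9) mod 2 = 1, same as step 10 -> [4 4 6 5]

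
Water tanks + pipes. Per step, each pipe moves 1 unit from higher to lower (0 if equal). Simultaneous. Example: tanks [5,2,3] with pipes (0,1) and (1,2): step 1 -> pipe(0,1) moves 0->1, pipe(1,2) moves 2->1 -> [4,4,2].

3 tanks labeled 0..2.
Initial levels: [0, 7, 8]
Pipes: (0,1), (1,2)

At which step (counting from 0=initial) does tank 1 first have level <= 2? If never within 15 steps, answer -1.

Step 1: flows [1->0,2->1] -> levels [1 7 7]
Step 2: flows [1->0,1=2] -> levels [2 6 7]
Step 3: flows [1->0,2->1] -> levels [3 6 6]
Step 4: flows [1->0,1=2] -> levels [4 5 6]
Step 5: flows [1->0,2->1] -> levels [5 5 5]
Step 6: flows [0=1,1=2] -> levels [5 5 5]
  -> stable; tank 1 stays at 5 > 2
Tank 1 never reaches <=2 within 15 steps

Answer: -1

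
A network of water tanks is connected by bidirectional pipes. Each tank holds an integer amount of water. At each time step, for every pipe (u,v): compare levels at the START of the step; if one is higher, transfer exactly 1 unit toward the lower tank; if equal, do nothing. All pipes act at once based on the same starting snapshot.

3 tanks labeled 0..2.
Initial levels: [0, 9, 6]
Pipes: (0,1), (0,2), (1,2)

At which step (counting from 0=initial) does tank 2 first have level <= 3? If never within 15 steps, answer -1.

Step 1: flows [1->0,2->0,1->2] -> levels [2 7 6]
Step 2: flows [1->0,2->0,1->2] -> levels [4 5 6]
Step 3: flows [1->0,2->0,2->1] -> levels [6 5 4]
Step 4: flows [0->1,0->2,1->2] -> levels [4 5 6]
  -> period-2 cycle (repeats step 2); tank 2 never drops to <=3
Tank 2 never reaches <=3 within 15 steps

Answer: -1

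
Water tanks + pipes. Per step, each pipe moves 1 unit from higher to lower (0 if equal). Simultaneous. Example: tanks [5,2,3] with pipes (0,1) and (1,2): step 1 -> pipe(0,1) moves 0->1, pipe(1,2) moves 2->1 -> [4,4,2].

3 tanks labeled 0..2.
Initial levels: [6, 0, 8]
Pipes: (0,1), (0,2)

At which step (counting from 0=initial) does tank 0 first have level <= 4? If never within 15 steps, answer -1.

Step 1: flows [0->1,2->0] -> levels [6 1 7]
Step 2: flows [0->1,2->0] -> levels [6 2 6]
Step 3: flows [0->1,0=2] -> levels [5 3 6]
Step 4: flows [0->1,2->0] -> levels [5 4 5]
Step 5: flows [0->1,0=2] -> levels [4 5 5]
Tank 0 first reaches <=4 at step 5

Answer: 5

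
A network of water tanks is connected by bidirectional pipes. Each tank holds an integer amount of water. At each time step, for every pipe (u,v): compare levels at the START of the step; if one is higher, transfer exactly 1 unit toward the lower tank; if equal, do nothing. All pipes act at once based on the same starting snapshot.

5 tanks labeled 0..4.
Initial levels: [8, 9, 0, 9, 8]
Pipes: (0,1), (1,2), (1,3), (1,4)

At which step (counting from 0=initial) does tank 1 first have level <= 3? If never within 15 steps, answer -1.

Answer: -1

Derivation:
Step 1: flows [1->0,1->2,1=3,1->4] -> levels [9 6 1 9 9]
Step 2: flows [0->1,1->2,3->1,4->1] -> levels [8 8 2 8 8]
Step 3: flows [0=1,1->2,1=3,1=4] -> levels [8 7 3 8 8]
Step 4: flows [0->1,1->2,3->1,4->1] -> levels [7 9 4 7 7]
Step 5: flows [1->0,1->2,1->3,1->4] -> levels [8 5 5 8 8]
Step 6: flows [0->1,1=2,3->1,4->1] -> levels [7 8 5 7 7]
Step 7: flows [1->0,1->2,1->3,1->4] -> levels [8 4 6 8 8]
Step 8: flows [0->1,2->1,3->1,4->1] -> levels [7 8 5 7 7]
  -> period-2 cycle (repeats step 6); tank 1 never drops to <=3
Tank 1 never reaches <=3 within 15 steps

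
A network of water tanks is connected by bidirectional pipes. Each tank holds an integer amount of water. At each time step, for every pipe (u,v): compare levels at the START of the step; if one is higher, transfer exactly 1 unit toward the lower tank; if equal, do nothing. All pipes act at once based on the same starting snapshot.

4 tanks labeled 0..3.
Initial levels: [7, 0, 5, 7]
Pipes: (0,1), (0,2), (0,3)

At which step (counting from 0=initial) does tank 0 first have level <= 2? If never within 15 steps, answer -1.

Step 1: flows [0->1,0->2,0=3] -> levels [5 1 6 7]
Step 2: flows [0->1,2->0,3->0] -> levels [6 2 5 6]
Step 3: flows [0->1,0->2,0=3] -> levels [4 3 6 6]
Step 4: flows [0->1,2->0,3->0] -> levels [5 4 5 5]
Step 5: flows [0->1,0=2,0=3] -> levels [4 5 5 5]
Step 6: flows [1->0,2->0,3->0] -> levels [7 4 4 4]
Step 7: flows [0->1,0->2,0->3] -> levels [4 5 5 5]
  -> period-2 cycle (repeats step 5); tank 0 never drops to <=2
Tank 0 never reaches <=2 within 15 steps

Answer: -1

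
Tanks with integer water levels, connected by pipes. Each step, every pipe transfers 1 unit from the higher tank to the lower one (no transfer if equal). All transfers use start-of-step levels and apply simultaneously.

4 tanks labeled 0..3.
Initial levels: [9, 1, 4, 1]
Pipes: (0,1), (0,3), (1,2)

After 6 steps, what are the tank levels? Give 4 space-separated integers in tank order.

Step 1: flows [0->1,0->3,2->1] -> levels [7 3 3 2]
Step 2: flows [0->1,0->3,1=2] -> levels [5 4 3 3]
Step 3: flows [0->1,0->3,1->2] -> levels [3 4 4 4]
Step 4: flows [1->0,3->0,1=2] -> levels [5 3 4 3]
Step 5: flows [0->1,0->3,2->1] -> levels [3 5 3 4]
Step 6: flows [1->0,3->0,1->2] -> levels [5 3 4 3]

Answer: 5 3 4 3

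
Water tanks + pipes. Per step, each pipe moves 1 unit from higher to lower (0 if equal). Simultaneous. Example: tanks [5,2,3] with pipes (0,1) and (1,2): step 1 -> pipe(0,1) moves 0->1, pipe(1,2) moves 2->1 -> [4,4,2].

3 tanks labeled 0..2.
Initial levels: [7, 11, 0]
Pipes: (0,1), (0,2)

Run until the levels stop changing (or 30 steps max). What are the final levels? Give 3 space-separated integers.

Answer: 6 6 6

Derivation:
Step 1: flows [1->0,0->2] -> levels [7 10 1]
Step 2: flows [1->0,0->2] -> levels [7 9 2]
Step 3: flows [1->0,0->2] -> levels [7 8 3]
Step 4: flows [1->0,0->2] -> levels [7 7 4]
Step 5: flows [0=1,0->2] -> levels [6 7 5]
Step 6: flows [1->0,0->2] -> levels [6 6 6]
Step 7: flows [0=1,0=2] -> levels [6 6 6]
  -> stable (no change)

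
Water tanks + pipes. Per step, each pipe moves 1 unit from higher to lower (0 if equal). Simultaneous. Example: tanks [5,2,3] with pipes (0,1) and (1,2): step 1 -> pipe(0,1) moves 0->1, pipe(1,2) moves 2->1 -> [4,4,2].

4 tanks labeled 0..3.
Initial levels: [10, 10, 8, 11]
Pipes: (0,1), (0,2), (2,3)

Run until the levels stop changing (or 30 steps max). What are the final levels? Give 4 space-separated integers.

Step 1: flows [0=1,0->2,3->2] -> levels [9 10 10 10]
Step 2: flows [1->0,2->0,2=3] -> levels [11 9 9 10]
Step 3: flows [0->1,0->2,3->2] -> levels [9 10 11 9]
Step 4: flows [1->0,2->0,2->3] -> levels [11 9 9 10]
  -> period-2 cycle: step 4 state = step 2 state; never stabilizes
  -> state at step 30: (30-2) mod 2 = 0, same as step 2 -> [11 9 9 10]

Answer: 11 9 9 10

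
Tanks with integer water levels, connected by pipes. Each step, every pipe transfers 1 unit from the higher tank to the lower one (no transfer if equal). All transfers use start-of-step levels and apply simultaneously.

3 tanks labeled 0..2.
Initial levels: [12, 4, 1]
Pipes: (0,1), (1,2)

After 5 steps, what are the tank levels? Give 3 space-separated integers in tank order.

Answer: 7 5 5

Derivation:
Step 1: flows [0->1,1->2] -> levels [11 4 2]
Step 2: flows [0->1,1->2] -> levels [10 4 3]
Step 3: flows [0->1,1->2] -> levels [9 4 4]
Step 4: flows [0->1,1=2] -> levels [8 5 4]
Step 5: flows [0->1,1->2] -> levels [7 5 5]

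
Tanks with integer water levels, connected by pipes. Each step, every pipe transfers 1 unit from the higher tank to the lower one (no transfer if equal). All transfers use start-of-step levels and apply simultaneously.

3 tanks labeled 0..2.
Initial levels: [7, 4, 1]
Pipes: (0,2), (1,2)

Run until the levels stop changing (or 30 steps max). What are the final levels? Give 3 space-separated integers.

Step 1: flows [0->2,1->2] -> levels [6 3 3]
Step 2: flows [0->2,1=2] -> levels [5 3 4]
Step 3: flows [0->2,2->1] -> levels [4 4 4]
Step 4: flows [0=2,1=2] -> levels [4 4 4]
  -> stable (no change)

Answer: 4 4 4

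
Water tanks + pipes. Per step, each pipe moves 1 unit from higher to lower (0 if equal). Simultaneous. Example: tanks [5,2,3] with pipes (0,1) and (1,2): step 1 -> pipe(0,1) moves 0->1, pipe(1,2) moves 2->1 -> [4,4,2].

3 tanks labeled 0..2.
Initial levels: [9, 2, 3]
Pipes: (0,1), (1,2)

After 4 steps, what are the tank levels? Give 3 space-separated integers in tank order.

Step 1: flows [0->1,2->1] -> levels [8 4 2]
Step 2: flows [0->1,1->2] -> levels [7 4 3]
Step 3: flows [0->1,1->2] -> levels [6 4 4]
Step 4: flows [0->1,1=2] -> levels [5 5 4]

Answer: 5 5 4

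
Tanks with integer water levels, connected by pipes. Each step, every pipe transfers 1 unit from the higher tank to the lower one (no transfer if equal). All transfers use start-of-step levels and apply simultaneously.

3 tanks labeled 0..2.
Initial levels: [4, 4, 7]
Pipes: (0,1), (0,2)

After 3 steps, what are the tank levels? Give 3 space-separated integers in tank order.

Step 1: flows [0=1,2->0] -> levels [5 4 6]
Step 2: flows [0->1,2->0] -> levels [5 5 5]
Step 3: flows [0=1,0=2] -> levels [5 5 5]

Answer: 5 5 5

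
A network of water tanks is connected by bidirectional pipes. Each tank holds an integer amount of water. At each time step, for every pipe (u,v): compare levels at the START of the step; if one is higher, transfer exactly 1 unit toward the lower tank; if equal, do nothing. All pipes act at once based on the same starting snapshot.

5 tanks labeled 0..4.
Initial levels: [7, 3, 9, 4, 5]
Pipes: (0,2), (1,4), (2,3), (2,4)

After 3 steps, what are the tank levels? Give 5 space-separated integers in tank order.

Step 1: flows [2->0,4->1,2->3,2->4] -> levels [8 4 6 5 5]
Step 2: flows [0->2,4->1,2->3,2->4] -> levels [7 5 5 6 5]
Step 3: flows [0->2,1=4,3->2,2=4] -> levels [6 5 7 5 5]

Answer: 6 5 7 5 5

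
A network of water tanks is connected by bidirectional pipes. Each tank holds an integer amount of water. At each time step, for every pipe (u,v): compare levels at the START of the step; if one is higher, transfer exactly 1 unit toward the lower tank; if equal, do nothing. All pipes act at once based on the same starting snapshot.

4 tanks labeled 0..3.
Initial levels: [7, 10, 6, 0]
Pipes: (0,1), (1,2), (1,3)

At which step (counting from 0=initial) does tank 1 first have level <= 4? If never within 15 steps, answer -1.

Answer: 5

Derivation:
Step 1: flows [1->0,1->2,1->3] -> levels [8 7 7 1]
Step 2: flows [0->1,1=2,1->3] -> levels [7 7 7 2]
Step 3: flows [0=1,1=2,1->3] -> levels [7 6 7 3]
Step 4: flows [0->1,2->1,1->3] -> levels [6 7 6 4]
Step 5: flows [1->0,1->2,1->3] -> levels [7 4 7 5]
Tank 1 first reaches <=4 at step 5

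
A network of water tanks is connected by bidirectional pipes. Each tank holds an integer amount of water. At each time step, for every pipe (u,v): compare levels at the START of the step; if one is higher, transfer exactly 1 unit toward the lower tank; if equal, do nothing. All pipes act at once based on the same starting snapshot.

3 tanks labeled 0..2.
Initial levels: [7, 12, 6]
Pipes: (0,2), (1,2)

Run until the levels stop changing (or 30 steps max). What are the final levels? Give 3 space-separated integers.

Answer: 8 8 9

Derivation:
Step 1: flows [0->2,1->2] -> levels [6 11 8]
Step 2: flows [2->0,1->2] -> levels [7 10 8]
Step 3: flows [2->0,1->2] -> levels [8 9 8]
Step 4: flows [0=2,1->2] -> levels [8 8 9]
Step 5: flows [2->0,2->1] -> levels [9 9 7]
Step 6: flows [0->2,1->2] -> levels [8 8 9]
  -> period-2 cycle: step 6 state = step 4 state; never stabilizes
  -> state at step 30: (30-4) mod 2 = 0, same as step 4 -> [8 8 9]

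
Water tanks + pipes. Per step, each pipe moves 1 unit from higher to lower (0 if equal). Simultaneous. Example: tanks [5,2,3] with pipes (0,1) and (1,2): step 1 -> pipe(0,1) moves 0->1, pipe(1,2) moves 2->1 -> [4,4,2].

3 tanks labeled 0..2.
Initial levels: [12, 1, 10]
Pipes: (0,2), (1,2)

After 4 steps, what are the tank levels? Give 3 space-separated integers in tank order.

Step 1: flows [0->2,2->1] -> levels [11 2 10]
Step 2: flows [0->2,2->1] -> levels [10 3 10]
Step 3: flows [0=2,2->1] -> levels [10 4 9]
Step 4: flows [0->2,2->1] -> levels [9 5 9]

Answer: 9 5 9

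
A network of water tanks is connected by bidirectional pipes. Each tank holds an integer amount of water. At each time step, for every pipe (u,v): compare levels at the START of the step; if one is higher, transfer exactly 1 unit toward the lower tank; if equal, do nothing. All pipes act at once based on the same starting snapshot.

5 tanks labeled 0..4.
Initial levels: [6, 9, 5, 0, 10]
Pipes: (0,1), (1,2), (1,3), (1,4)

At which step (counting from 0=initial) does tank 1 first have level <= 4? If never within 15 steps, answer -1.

Answer: 4

Derivation:
Step 1: flows [1->0,1->2,1->3,4->1] -> levels [7 7 6 1 9]
Step 2: flows [0=1,1->2,1->3,4->1] -> levels [7 6 7 2 8]
Step 3: flows [0->1,2->1,1->3,4->1] -> levels [6 8 6 3 7]
Step 4: flows [1->0,1->2,1->3,1->4] -> levels [7 4 7 4 8]
Tank 1 first reaches <=4 at step 4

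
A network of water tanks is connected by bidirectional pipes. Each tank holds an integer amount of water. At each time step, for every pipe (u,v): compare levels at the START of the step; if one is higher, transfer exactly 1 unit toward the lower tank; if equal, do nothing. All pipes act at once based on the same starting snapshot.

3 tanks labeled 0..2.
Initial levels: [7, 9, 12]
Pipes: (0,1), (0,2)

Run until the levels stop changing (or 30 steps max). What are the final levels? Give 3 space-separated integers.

Step 1: flows [1->0,2->0] -> levels [9 8 11]
Step 2: flows [0->1,2->0] -> levels [9 9 10]
Step 3: flows [0=1,2->0] -> levels [10 9 9]
Step 4: flows [0->1,0->2] -> levels [8 10 10]
Step 5: flows [1->0,2->0] -> levels [10 9 9]
  -> period-2 cycle: step 5 state = step 3 state; never stabilizes
  -> state at step 30: (30-3) mod 2 = 1, same as step 4 -> [8 10 10]

Answer: 8 10 10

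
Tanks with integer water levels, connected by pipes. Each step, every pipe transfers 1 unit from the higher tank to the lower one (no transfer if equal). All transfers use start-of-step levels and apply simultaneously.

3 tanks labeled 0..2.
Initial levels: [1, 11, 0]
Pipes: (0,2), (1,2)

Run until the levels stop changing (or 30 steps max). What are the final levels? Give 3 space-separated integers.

Step 1: flows [0->2,1->2] -> levels [0 10 2]
Step 2: flows [2->0,1->2] -> levels [1 9 2]
Step 3: flows [2->0,1->2] -> levels [2 8 2]
Step 4: flows [0=2,1->2] -> levels [2 7 3]
Step 5: flows [2->0,1->2] -> levels [3 6 3]
Step 6: flows [0=2,1->2] -> levels [3 5 4]
Step 7: flows [2->0,1->2] -> levels [4 4 4]
Step 8: flows [0=2,1=2] -> levels [4 4 4]
  -> stable (no change)

Answer: 4 4 4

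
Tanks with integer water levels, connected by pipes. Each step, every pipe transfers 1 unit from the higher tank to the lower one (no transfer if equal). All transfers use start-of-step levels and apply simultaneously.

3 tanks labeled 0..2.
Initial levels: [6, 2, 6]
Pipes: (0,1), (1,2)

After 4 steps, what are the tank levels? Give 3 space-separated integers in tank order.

Step 1: flows [0->1,2->1] -> levels [5 4 5]
Step 2: flows [0->1,2->1] -> levels [4 6 4]
Step 3: flows [1->0,1->2] -> levels [5 4 5]
  -> period-2 cycle: step 3 state = step 1 state
  -> state at step 4: (4-1) mod 2 = 1, same as step 2 -> [4 6 4]

Answer: 4 6 4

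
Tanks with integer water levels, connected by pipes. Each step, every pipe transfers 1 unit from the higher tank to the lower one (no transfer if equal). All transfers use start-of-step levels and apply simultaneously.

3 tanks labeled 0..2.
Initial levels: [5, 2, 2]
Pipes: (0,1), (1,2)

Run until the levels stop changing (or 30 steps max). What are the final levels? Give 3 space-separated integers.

Step 1: flows [0->1,1=2] -> levels [4 3 2]
Step 2: flows [0->1,1->2] -> levels [3 3 3]
Step 3: flows [0=1,1=2] -> levels [3 3 3]
  -> stable (no change)

Answer: 3 3 3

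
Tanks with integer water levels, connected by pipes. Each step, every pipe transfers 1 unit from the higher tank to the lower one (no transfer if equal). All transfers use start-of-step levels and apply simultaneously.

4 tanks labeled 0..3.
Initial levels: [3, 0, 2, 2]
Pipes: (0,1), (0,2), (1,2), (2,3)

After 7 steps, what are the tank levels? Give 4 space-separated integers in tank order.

Answer: 1 2 3 1

Derivation:
Step 1: flows [0->1,0->2,2->1,2=3] -> levels [1 2 2 2]
Step 2: flows [1->0,2->0,1=2,2=3] -> levels [3 1 1 2]
Step 3: flows [0->1,0->2,1=2,3->2] -> levels [1 2 3 1]
Step 4: flows [1->0,2->0,2->1,2->3] -> levels [3 2 0 2]
Step 5: flows [0->1,0->2,1->2,3->2] -> levels [1 2 3 1]
  -> period-2 cycle: step 5 state = step 3 state
  -> state at step 7: (7-3) mod 2 = 0, same as step 3 -> [1 2 3 1]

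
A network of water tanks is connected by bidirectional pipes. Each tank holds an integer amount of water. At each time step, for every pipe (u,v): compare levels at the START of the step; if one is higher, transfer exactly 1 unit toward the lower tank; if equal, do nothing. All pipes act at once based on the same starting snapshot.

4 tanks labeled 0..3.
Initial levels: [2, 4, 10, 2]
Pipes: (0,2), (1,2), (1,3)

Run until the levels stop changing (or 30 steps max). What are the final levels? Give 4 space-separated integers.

Answer: 4 3 6 5

Derivation:
Step 1: flows [2->0,2->1,1->3] -> levels [3 4 8 3]
Step 2: flows [2->0,2->1,1->3] -> levels [4 4 6 4]
Step 3: flows [2->0,2->1,1=3] -> levels [5 5 4 4]
Step 4: flows [0->2,1->2,1->3] -> levels [4 3 6 5]
Step 5: flows [2->0,2->1,3->1] -> levels [5 5 4 4]
  -> period-2 cycle: step 5 state = step 3 state; never stabilizes
  -> state at step 30: (30-3) mod 2 = 1, same as step 4 -> [4 3 6 5]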